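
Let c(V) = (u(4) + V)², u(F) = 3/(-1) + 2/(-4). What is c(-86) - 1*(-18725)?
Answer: 106941/4 ≈ 26735.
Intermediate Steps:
u(F) = -7/2 (u(F) = 3*(-1) + 2*(-¼) = -3 - ½ = -7/2)
c(V) = (-7/2 + V)²
c(-86) - 1*(-18725) = (-7 + 2*(-86))²/4 - 1*(-18725) = (-7 - 172)²/4 + 18725 = (¼)*(-179)² + 18725 = (¼)*32041 + 18725 = 32041/4 + 18725 = 106941/4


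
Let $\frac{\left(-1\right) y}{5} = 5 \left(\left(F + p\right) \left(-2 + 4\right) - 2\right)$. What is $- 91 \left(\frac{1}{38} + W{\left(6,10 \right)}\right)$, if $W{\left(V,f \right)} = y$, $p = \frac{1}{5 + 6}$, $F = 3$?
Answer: $\frac{3975699}{418} \approx 9511.2$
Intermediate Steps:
$p = \frac{1}{11} \approx 0.090909$
$y = - \frac{1150}{11}$ ($y = - 5 \cdot 5 \left(\left(3 + \frac{1}{11}\right) \left(-2 + 4\right) - 2\right) = - 5 \cdot 5 \left(\frac{34}{11} \cdot 2 - 2\right) = - 5 \cdot 5 \left(\frac{68}{11} - 2\right) = - 5 \cdot 5 \cdot \frac{46}{11} = \left(-5\right) \frac{230}{11} = - \frac{1150}{11} \approx -104.55$)
$W{\left(V,f \right)} = - \frac{1150}{11}$
$- 91 \left(\frac{1}{38} + W{\left(6,10 \right)}\right) = - 91 \left(\frac{1}{38} - \frac{1150}{11}\right) = \left(-91\right) \left(- \frac{43689}{418}\right) = \frac{3975699}{418}$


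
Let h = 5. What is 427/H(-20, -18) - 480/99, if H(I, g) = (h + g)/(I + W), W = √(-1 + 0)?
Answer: 279740/429 - 427*I/13 ≈ 652.07 - 32.846*I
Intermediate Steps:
W = I (W = √(-1) = I ≈ 1.0*I)
H(I, g) = (5 + g)/(I + I)
427/H(-20, -18) - 480/99 = 427/(((5 - 18)/(I - 20))) - 480/99 = 427/((-13/(-20 + I))) - 480*1/99 = 427/((((-20 - I)/401)*(-13))) - 160/33 = 427/((-13*(-20 - I)/401)) - 160/33 = 427*(20/13 - I/13) - 160/33 = (8540/13 - 427*I/13) - 160/33 = 279740/429 - 427*I/13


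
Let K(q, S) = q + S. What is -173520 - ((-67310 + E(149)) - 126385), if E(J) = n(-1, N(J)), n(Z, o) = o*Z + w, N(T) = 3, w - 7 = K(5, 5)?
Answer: 20161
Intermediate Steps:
K(q, S) = S + q
w = 17 (w = 7 + (5 + 5) = 7 + 10 = 17)
n(Z, o) = 17 + Z*o (n(Z, o) = o*Z + 17 = Z*o + 17 = 17 + Z*o)
E(J) = 14 (E(J) = 17 - 1*3 = 17 - 3 = 14)
-173520 - ((-67310 + E(149)) - 126385) = -173520 - ((-67310 + 14) - 126385) = -173520 - (-67296 - 126385) = -173520 - 1*(-193681) = -173520 + 193681 = 20161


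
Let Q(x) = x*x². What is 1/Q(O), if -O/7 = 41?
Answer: -1/23639903 ≈ -4.2301e-8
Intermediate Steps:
O = -287 (O = -7*41 = -287)
Q(x) = x³
1/Q(O) = 1/((-287)³) = 1/(-23639903) = -1/23639903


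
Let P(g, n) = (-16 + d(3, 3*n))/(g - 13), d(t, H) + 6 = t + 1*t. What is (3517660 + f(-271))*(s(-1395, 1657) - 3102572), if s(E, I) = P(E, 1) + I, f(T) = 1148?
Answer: -120026769162669/11 ≈ -1.0912e+13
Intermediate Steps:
d(t, H) = -6 + 2*t (d(t, H) = -6 + (t + 1*t) = -6 + (t + t) = -6 + 2*t)
P(g, n) = -16/(-13 + g) (P(g, n) = (-16 + (-6 + 2*3))/(g - 13) = (-16 + (-6 + 6))/(-13 + g) = (-16 + 0)/(-13 + g) = -16/(-13 + g))
s(E, I) = I - 16/(-13 + E) (s(E, I) = -16/(-13 + E) + I = I - 16/(-13 + E))
(3517660 + f(-271))*(s(-1395, 1657) - 3102572) = (3517660 + 1148)*((-16 + 1657*(-13 - 1395))/(-13 - 1395) - 3102572) = 3518808*((-16 + 1657*(-1408))/(-1408) - 3102572) = 3518808*(-(-16 - 2333056)/1408 - 3102572) = 3518808*(-1/1408*(-2333072) - 3102572) = 3518808*(145817/88 - 3102572) = 3518808*(-272880519/88) = -120026769162669/11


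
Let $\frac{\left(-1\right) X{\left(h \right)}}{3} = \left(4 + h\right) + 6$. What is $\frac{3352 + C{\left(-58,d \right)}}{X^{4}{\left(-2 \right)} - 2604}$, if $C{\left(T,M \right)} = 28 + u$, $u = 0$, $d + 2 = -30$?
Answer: $\frac{845}{82293} \approx 0.010268$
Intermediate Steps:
$d = -32$ ($d = -2 - 30 = -32$)
$X{\left(h \right)} = -30 - 3 h$ ($X{\left(h \right)} = - 3 \left(\left(4 + h\right) + 6\right) = - 3 \left(10 + h\right) = -30 - 3 h$)
$C{\left(T,M \right)} = 28$ ($C{\left(T,M \right)} = 28 + 0 = 28$)
$\frac{3352 + C{\left(-58,d \right)}}{X^{4}{\left(-2 \right)} - 2604} = \frac{3352 + 28}{\left(-30 - -6\right)^{4} - 2604} = \frac{3380}{\left(-30 + 6\right)^{4} - 2604} = \frac{3380}{\left(-24\right)^{4} - 2604} = \frac{3380}{331776 - 2604} = \frac{3380}{329172} = 3380 \cdot \frac{1}{329172} = \frac{845}{82293}$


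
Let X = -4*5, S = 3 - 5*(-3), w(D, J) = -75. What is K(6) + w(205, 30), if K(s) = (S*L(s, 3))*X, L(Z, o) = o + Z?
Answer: -3315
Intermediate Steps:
L(Z, o) = Z + o
S = 18 (S = 3 + 15 = 18)
X = -20
K(s) = -1080 - 360*s (K(s) = (18*(s + 3))*(-20) = (18*(3 + s))*(-20) = (54 + 18*s)*(-20) = -1080 - 360*s)
K(6) + w(205, 30) = (-1080 - 360*6) - 75 = (-1080 - 2160) - 75 = -3240 - 75 = -3315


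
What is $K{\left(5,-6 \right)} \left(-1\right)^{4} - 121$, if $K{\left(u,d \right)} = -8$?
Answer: $-129$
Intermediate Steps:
$K{\left(5,-6 \right)} \left(-1\right)^{4} - 121 = - 8 \left(-1\right)^{4} - 121 = \left(-8\right) 1 - 121 = -8 - 121 = -129$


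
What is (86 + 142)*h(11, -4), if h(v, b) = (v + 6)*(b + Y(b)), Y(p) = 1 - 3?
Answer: -23256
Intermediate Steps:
Y(p) = -2
h(v, b) = (-2 + b)*(6 + v) (h(v, b) = (v + 6)*(b - 2) = (6 + v)*(-2 + b) = (-2 + b)*(6 + v))
(86 + 142)*h(11, -4) = (86 + 142)*(-12 - 2*11 + 6*(-4) - 4*11) = 228*(-12 - 22 - 24 - 44) = 228*(-102) = -23256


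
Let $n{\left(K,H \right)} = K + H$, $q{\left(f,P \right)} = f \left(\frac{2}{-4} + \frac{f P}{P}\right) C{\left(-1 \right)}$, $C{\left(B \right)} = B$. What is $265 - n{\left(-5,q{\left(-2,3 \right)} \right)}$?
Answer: $275$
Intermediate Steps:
$q{\left(f,P \right)} = - f \left(- \frac{1}{2} + f\right)$ ($q{\left(f,P \right)} = f \left(\frac{2}{-4} + \frac{f P}{P}\right) \left(-1\right) = f \left(2 \left(- \frac{1}{4}\right) + \frac{P f}{P}\right) \left(-1\right) = f \left(- \frac{1}{2} + f\right) \left(-1\right) = - f \left(- \frac{1}{2} + f\right)$)
$n{\left(K,H \right)} = H + K$
$265 - n{\left(-5,q{\left(-2,3 \right)} \right)} = 265 - \left(- 2 \left(\frac{1}{2} - -2\right) - 5\right) = 265 - \left(- 2 \left(\frac{1}{2} + 2\right) - 5\right) = 265 - \left(\left(-2\right) \frac{5}{2} - 5\right) = 265 - \left(-5 - 5\right) = 265 - -10 = 265 + 10 = 275$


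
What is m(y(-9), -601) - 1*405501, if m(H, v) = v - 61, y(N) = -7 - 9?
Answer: -406163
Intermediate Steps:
y(N) = -16
m(H, v) = -61 + v
m(y(-9), -601) - 1*405501 = (-61 - 601) - 1*405501 = -662 - 405501 = -406163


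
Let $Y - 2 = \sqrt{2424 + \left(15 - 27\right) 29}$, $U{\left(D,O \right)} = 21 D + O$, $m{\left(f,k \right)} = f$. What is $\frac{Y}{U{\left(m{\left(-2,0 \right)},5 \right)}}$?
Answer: $- \frac{2}{37} - \frac{2 \sqrt{519}}{37} \approx -1.2855$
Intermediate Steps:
$U{\left(D,O \right)} = O + 21 D$
$Y = 2 + 2 \sqrt{519}$ ($Y = 2 + \sqrt{2424 + \left(15 - 27\right) 29} = 2 + \sqrt{2424 - 348} = 2 + \sqrt{2076} = 2 + 2 \sqrt{519} \approx 47.563$)
$\frac{Y}{U{\left(m{\left(-2,0 \right)},5 \right)}} = \frac{2 + 2 \sqrt{519}}{5 + 21 \left(-2\right)} = \frac{2 + 2 \sqrt{519}}{5 - 42} = \frac{2 + 2 \sqrt{519}}{-37} = \left(2 + 2 \sqrt{519}\right) \left(- \frac{1}{37}\right) = - \frac{2}{37} - \frac{2 \sqrt{519}}{37}$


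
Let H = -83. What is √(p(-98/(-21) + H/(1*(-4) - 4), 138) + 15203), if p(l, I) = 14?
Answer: √15217 ≈ 123.36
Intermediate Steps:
√(p(-98/(-21) + H/(1*(-4) - 4), 138) + 15203) = √(14 + 15203) = √15217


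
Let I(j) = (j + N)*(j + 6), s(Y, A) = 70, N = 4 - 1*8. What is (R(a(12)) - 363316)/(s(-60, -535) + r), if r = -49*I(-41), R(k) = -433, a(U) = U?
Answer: 363749/77105 ≈ 4.7176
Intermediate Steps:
N = -4 (N = 4 - 8 = -4)
I(j) = (-4 + j)*(6 + j) (I(j) = (j - 4)*(j + 6) = (-4 + j)*(6 + j))
r = -77175 (r = -49*(-24 + (-41)² + 2*(-41)) = -49*(-24 + 1681 - 82) = -49*1575 = -77175)
(R(a(12)) - 363316)/(s(-60, -535) + r) = (-433 - 363316)/(70 - 77175) = -363749/(-77105) = -363749*(-1/77105) = 363749/77105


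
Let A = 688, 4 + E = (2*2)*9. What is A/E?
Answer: 43/2 ≈ 21.500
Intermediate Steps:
E = 32 (E = -4 + (2*2)*9 = -4 + 4*9 = -4 + 36 = 32)
A/E = 688/32 = 688*(1/32) = 43/2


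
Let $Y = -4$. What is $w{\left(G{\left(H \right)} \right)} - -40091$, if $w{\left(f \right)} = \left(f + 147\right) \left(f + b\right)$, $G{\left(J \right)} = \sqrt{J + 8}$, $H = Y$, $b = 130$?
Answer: $59759$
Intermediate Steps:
$H = -4$
$G{\left(J \right)} = \sqrt{8 + J}$
$w{\left(f \right)} = \left(130 + f\right) \left(147 + f\right)$ ($w{\left(f \right)} = \left(f + 147\right) \left(f + 130\right) = \left(147 + f\right) \left(130 + f\right) = \left(130 + f\right) \left(147 + f\right)$)
$w{\left(G{\left(H \right)} \right)} - -40091 = \left(19110 + \left(\sqrt{8 - 4}\right)^{2} + 277 \sqrt{8 - 4}\right) - -40091 = \left(19110 + \left(\sqrt{4}\right)^{2} + 277 \sqrt{4}\right) + 40091 = \left(19110 + 2^{2} + 277 \cdot 2\right) + 40091 = \left(19110 + 4 + 554\right) + 40091 = 19668 + 40091 = 59759$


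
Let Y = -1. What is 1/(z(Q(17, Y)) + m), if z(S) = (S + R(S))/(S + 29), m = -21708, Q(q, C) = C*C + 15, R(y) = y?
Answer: -45/976828 ≈ -4.6067e-5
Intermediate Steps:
Q(q, C) = 15 + C**2 (Q(q, C) = C**2 + 15 = 15 + C**2)
z(S) = 2*S/(29 + S) (z(S) = (S + S)/(S + 29) = (2*S)/(29 + S) = 2*S/(29 + S))
1/(z(Q(17, Y)) + m) = 1/(2*(15 + (-1)**2)/(29 + (15 + (-1)**2)) - 21708) = 1/(2*(15 + 1)/(29 + (15 + 1)) - 21708) = 1/(2*16/(29 + 16) - 21708) = 1/(2*16/45 - 21708) = 1/(2*16*(1/45) - 21708) = 1/(32/45 - 21708) = 1/(-976828/45) = -45/976828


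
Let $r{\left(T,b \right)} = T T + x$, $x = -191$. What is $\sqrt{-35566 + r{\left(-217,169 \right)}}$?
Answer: $2 \sqrt{2833} \approx 106.45$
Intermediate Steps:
$r{\left(T,b \right)} = -191 + T^{2}$ ($r{\left(T,b \right)} = T T - 191 = T^{2} - 191 = -191 + T^{2}$)
$\sqrt{-35566 + r{\left(-217,169 \right)}} = \sqrt{-35566 - \left(191 - \left(-217\right)^{2}\right)} = \sqrt{-35566 + \left(-191 + 47089\right)} = \sqrt{-35566 + 46898} = \sqrt{11332} = 2 \sqrt{2833}$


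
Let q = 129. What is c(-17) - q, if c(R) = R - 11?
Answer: -157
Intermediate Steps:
c(R) = -11 + R
c(-17) - q = (-11 - 17) - 1*129 = -28 - 129 = -157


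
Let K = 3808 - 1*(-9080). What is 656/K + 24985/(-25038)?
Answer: -4244191/4481802 ≈ -0.94698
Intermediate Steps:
K = 12888 (K = 3808 + 9080 = 12888)
656/K + 24985/(-25038) = 656/12888 + 24985/(-25038) = 656*(1/12888) + 24985*(-1/25038) = 82/1611 - 24985/25038 = -4244191/4481802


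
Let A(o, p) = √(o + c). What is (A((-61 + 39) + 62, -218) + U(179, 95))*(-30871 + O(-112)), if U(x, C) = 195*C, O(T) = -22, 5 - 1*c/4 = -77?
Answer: -572292825 - 123572*√23 ≈ -5.7288e+8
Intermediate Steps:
c = 328 (c = 20 - 4*(-77) = 20 + 308 = 328)
A(o, p) = √(328 + o) (A(o, p) = √(o + 328) = √(328 + o))
(A((-61 + 39) + 62, -218) + U(179, 95))*(-30871 + O(-112)) = (√(328 + ((-61 + 39) + 62)) + 195*95)*(-30871 - 22) = (√(328 + (-22 + 62)) + 18525)*(-30893) = (√(328 + 40) + 18525)*(-30893) = (√368 + 18525)*(-30893) = (4*√23 + 18525)*(-30893) = (18525 + 4*√23)*(-30893) = -572292825 - 123572*√23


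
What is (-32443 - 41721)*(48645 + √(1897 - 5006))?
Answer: -3607707780 - 74164*I*√3109 ≈ -3.6077e+9 - 4.1353e+6*I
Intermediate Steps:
(-32443 - 41721)*(48645 + √(1897 - 5006)) = -74164*(48645 + √(-3109)) = -74164*(48645 + I*√3109) = -3607707780 - 74164*I*√3109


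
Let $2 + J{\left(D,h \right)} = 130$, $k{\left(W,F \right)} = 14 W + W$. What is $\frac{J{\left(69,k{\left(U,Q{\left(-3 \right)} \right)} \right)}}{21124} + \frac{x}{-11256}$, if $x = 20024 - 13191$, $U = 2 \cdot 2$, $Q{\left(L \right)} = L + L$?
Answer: $- \frac{35724881}{59442936} \approx -0.60099$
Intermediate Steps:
$Q{\left(L \right)} = 2 L$
$U = 4$
$k{\left(W,F \right)} = 15 W$
$J{\left(D,h \right)} = 128$ ($J{\left(D,h \right)} = -2 + 130 = 128$)
$x = 6833$
$\frac{J{\left(69,k{\left(U,Q{\left(-3 \right)} \right)} \right)}}{21124} + \frac{x}{-11256} = \frac{128}{21124} + \frac{6833}{-11256} = 128 \cdot \frac{1}{21124} + 6833 \left(- \frac{1}{11256}\right) = \frac{32}{5281} - \frac{6833}{11256} = - \frac{35724881}{59442936}$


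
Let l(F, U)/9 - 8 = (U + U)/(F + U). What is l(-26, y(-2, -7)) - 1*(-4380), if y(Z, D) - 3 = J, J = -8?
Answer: 138102/31 ≈ 4454.9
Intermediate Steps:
y(Z, D) = -5 (y(Z, D) = 3 - 8 = -5)
l(F, U) = 72 + 18*U/(F + U) (l(F, U) = 72 + 9*((U + U)/(F + U)) = 72 + 9*((2*U)/(F + U)) = 72 + 9*(2*U/(F + U)) = 72 + 18*U/(F + U))
l(-26, y(-2, -7)) - 1*(-4380) = 18*(4*(-26) + 5*(-5))/(-26 - 5) - 1*(-4380) = 18*(-104 - 25)/(-31) + 4380 = 18*(-1/31)*(-129) + 4380 = 2322/31 + 4380 = 138102/31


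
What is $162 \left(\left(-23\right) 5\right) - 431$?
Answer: $-19061$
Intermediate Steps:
$162 \left(\left(-23\right) 5\right) - 431 = 162 \left(-115\right) - 431 = -18630 - 431 = -19061$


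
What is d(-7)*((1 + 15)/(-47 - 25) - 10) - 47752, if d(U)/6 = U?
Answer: -141968/3 ≈ -47323.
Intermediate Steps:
d(U) = 6*U
d(-7)*((1 + 15)/(-47 - 25) - 10) - 47752 = (6*(-7))*((1 + 15)/(-47 - 25) - 10) - 47752 = -42*(16/(-72) - 10) - 47752 = -42*(16*(-1/72) - 10) - 47752 = -42*(-2/9 - 10) - 47752 = -42*(-92/9) - 47752 = 1288/3 - 47752 = -141968/3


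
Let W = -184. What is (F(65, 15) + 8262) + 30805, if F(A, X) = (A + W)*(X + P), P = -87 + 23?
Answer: 44898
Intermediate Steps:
P = -64
F(A, X) = (-184 + A)*(-64 + X) (F(A, X) = (A - 184)*(X - 64) = (-184 + A)*(-64 + X))
(F(65, 15) + 8262) + 30805 = ((11776 - 184*15 - 64*65 + 65*15) + 8262) + 30805 = ((11776 - 2760 - 4160 + 975) + 8262) + 30805 = (5831 + 8262) + 30805 = 14093 + 30805 = 44898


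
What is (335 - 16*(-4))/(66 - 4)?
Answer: 399/62 ≈ 6.4355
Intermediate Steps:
(335 - 16*(-4))/(66 - 4) = (335 + 64)/62 = 399*(1/62) = 399/62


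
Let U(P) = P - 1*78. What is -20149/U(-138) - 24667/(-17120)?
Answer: 43784869/462240 ≈ 94.723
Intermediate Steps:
U(P) = -78 + P (U(P) = P - 78 = -78 + P)
-20149/U(-138) - 24667/(-17120) = -20149/(-78 - 138) - 24667/(-17120) = -20149/(-216) - 24667*(-1/17120) = -20149*(-1/216) + 24667/17120 = 20149/216 + 24667/17120 = 43784869/462240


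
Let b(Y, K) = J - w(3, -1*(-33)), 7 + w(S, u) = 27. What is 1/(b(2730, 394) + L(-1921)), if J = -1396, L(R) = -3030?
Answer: -1/4446 ≈ -0.00022492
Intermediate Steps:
w(S, u) = 20 (w(S, u) = -7 + 27 = 20)
b(Y, K) = -1416 (b(Y, K) = -1396 - 1*20 = -1396 - 20 = -1416)
1/(b(2730, 394) + L(-1921)) = 1/(-1416 - 3030) = 1/(-4446) = -1/4446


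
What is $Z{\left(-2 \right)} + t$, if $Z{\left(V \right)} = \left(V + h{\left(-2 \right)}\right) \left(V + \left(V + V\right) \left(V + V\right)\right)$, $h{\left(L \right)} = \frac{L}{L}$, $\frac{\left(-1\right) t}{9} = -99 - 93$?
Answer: $1714$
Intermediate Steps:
$t = 1728$ ($t = - 9 \left(-99 - 93\right) = \left(-9\right) \left(-192\right) = 1728$)
$h{\left(L \right)} = 1$
$Z{\left(V \right)} = \left(1 + V\right) \left(V + 4 V^{2}\right)$ ($Z{\left(V \right)} = \left(V + 1\right) \left(V + \left(V + V\right) \left(V + V\right)\right) = \left(1 + V\right) \left(V + 2 V 2 V\right) = \left(1 + V\right) \left(V + 4 V^{2}\right)$)
$Z{\left(-2 \right)} + t = - 2 \left(1 + 4 \left(-2\right)^{2} + 5 \left(-2\right)\right) + 1728 = - 2 \left(1 + 4 \cdot 4 - 10\right) + 1728 = - 2 \left(1 + 16 - 10\right) + 1728 = \left(-2\right) 7 + 1728 = -14 + 1728 = 1714$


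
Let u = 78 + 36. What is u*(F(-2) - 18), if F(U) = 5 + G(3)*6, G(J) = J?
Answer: 570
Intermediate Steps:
u = 114
F(U) = 23 (F(U) = 5 + 3*6 = 5 + 18 = 23)
u*(F(-2) - 18) = 114*(23 - 18) = 114*5 = 570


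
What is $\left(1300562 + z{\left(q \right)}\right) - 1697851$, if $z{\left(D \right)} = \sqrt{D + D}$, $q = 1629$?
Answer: $-397289 + 3 \sqrt{362} \approx -3.9723 \cdot 10^{5}$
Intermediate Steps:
$z{\left(D \right)} = \sqrt{2} \sqrt{D}$ ($z{\left(D \right)} = \sqrt{2 D} = \sqrt{2} \sqrt{D}$)
$\left(1300562 + z{\left(q \right)}\right) - 1697851 = \left(1300562 + \sqrt{2} \sqrt{1629}\right) - 1697851 = \left(1300562 + \sqrt{2} \cdot 3 \sqrt{181}\right) - 1697851 = \left(1300562 + 3 \sqrt{362}\right) - 1697851 = -397289 + 3 \sqrt{362}$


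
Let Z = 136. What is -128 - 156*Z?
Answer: -21344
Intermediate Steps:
-128 - 156*Z = -128 - 156*136 = -128 - 21216 = -21344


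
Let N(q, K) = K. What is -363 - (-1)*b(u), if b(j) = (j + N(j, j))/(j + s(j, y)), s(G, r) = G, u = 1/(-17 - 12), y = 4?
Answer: -362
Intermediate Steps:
u = -1/29 (u = 1/(-29) = -1/29 ≈ -0.034483)
b(j) = 1 (b(j) = (j + j)/(j + j) = (2*j)/((2*j)) = (2*j)*(1/(2*j)) = 1)
-363 - (-1)*b(u) = -363 - (-1) = -363 - 1*(-1) = -363 + 1 = -362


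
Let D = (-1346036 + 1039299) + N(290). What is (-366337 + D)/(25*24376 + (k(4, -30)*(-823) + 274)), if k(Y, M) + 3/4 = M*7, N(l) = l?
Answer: -2691136/3132485 ≈ -0.85911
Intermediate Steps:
k(Y, M) = -¾ + 7*M (k(Y, M) = -¾ + M*7 = -¾ + 7*M)
D = -306447 (D = (-1346036 + 1039299) + 290 = -306737 + 290 = -306447)
(-366337 + D)/(25*24376 + (k(4, -30)*(-823) + 274)) = (-366337 - 306447)/(25*24376 + ((-¾ + 7*(-30))*(-823) + 274)) = -672784/(609400 + ((-¾ - 210)*(-823) + 274)) = -672784/(609400 + (-843/4*(-823) + 274)) = -672784/(609400 + (693789/4 + 274)) = -672784/(609400 + 694885/4) = -672784/3132485/4 = -672784*4/3132485 = -2691136/3132485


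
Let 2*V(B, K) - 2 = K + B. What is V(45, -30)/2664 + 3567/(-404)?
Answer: -4749527/538128 ≈ -8.8260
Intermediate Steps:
V(B, K) = 1 + B/2 + K/2 (V(B, K) = 1 + (K + B)/2 = 1 + (B + K)/2 = 1 + (B/2 + K/2) = 1 + B/2 + K/2)
V(45, -30)/2664 + 3567/(-404) = (1 + (½)*45 + (½)*(-30))/2664 + 3567/(-404) = (1 + 45/2 - 15)*(1/2664) + 3567*(-1/404) = (17/2)*(1/2664) - 3567/404 = 17/5328 - 3567/404 = -4749527/538128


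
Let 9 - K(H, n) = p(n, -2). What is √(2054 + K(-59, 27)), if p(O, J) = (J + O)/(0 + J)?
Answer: √8302/2 ≈ 45.558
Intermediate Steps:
p(O, J) = (J + O)/J
K(H, n) = 8 + n/2 (K(H, n) = 9 - (-2 + n)/(-2) = 9 - (-1)*(-2 + n)/2 = 9 - (1 - n/2) = 9 + (-1 + n/2) = 8 + n/2)
√(2054 + K(-59, 27)) = √(2054 + (8 + (½)*27)) = √(2054 + (8 + 27/2)) = √(2054 + 43/2) = √(4151/2) = √8302/2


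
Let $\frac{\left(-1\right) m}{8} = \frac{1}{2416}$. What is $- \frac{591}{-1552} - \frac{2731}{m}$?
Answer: $\frac{1280031215}{1552} \approx 8.2476 \cdot 10^{5}$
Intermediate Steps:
$m = - \frac{1}{302}$ ($m = - \frac{8}{2416} = \left(-8\right) \frac{1}{2416} = - \frac{1}{302} \approx -0.0033113$)
$- \frac{591}{-1552} - \frac{2731}{m} = - \frac{591}{-1552} - \frac{2731}{- \frac{1}{302}} = \left(-591\right) \left(- \frac{1}{1552}\right) - -824762 = \frac{591}{1552} + 824762 = \frac{1280031215}{1552}$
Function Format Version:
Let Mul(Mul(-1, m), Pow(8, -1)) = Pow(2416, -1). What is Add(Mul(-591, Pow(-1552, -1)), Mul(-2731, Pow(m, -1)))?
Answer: Rational(1280031215, 1552) ≈ 8.2476e+5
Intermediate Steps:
m = Rational(-1, 302) (m = Mul(-8, Pow(2416, -1)) = Mul(-8, Rational(1, 2416)) = Rational(-1, 302) ≈ -0.0033113)
Add(Mul(-591, Pow(-1552, -1)), Mul(-2731, Pow(m, -1))) = Add(Mul(-591, Pow(-1552, -1)), Mul(-2731, Pow(Rational(-1, 302), -1))) = Add(Mul(-591, Rational(-1, 1552)), Mul(-2731, -302)) = Add(Rational(591, 1552), 824762) = Rational(1280031215, 1552)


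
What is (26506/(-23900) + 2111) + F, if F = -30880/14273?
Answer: 359498944781/170562350 ≈ 2107.7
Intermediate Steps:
F = -30880/14273 (F = -30880*1/14273 = -30880/14273 ≈ -2.1635)
(26506/(-23900) + 2111) + F = (26506/(-23900) + 2111) - 30880/14273 = (26506*(-1/23900) + 2111) - 30880/14273 = (-13253/11950 + 2111) - 30880/14273 = 25213197/11950 - 30880/14273 = 359498944781/170562350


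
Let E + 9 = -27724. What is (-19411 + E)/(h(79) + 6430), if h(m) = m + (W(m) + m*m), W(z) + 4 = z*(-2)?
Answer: -11786/3147 ≈ -3.7452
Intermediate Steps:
W(z) = -4 - 2*z (W(z) = -4 + z*(-2) = -4 - 2*z)
E = -27733 (E = -9 - 27724 = -27733)
h(m) = -4 + m**2 - m (h(m) = m + ((-4 - 2*m) + m*m) = m + ((-4 - 2*m) + m**2) = m + (-4 + m**2 - 2*m) = -4 + m**2 - m)
(-19411 + E)/(h(79) + 6430) = (-19411 - 27733)/((-4 + 79**2 - 1*79) + 6430) = -47144/((-4 + 6241 - 79) + 6430) = -47144/(6158 + 6430) = -47144/12588 = -47144*1/12588 = -11786/3147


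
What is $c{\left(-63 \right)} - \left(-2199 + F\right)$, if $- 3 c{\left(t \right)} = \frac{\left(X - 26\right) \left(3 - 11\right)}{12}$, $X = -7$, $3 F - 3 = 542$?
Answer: $2010$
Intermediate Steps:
$F = \frac{545}{3}$ ($F = 1 + \frac{1}{3} \cdot 542 = 1 + \frac{542}{3} = \frac{545}{3} \approx 181.67$)
$c{\left(t \right)} = - \frac{22}{3}$ ($c{\left(t \right)} = - \frac{\left(-7 - 26\right) \left(3 - 11\right) \frac{1}{12}}{3} = - \frac{\left(-33\right) \left(-8\right) \frac{1}{12}}{3} = - \frac{264 \cdot \frac{1}{12}}{3} = \left(- \frac{1}{3}\right) 22 = - \frac{22}{3}$)
$c{\left(-63 \right)} - \left(-2199 + F\right) = - \frac{22}{3} - \left(-2199 + \frac{545}{3}\right) = - \frac{22}{3} - - \frac{6052}{3} = - \frac{22}{3} + \frac{6052}{3} = 2010$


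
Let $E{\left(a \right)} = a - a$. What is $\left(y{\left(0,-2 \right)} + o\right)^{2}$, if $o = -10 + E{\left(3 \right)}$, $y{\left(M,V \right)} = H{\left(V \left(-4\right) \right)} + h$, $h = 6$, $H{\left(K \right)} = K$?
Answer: $16$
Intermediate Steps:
$E{\left(a \right)} = 0$
$y{\left(M,V \right)} = 6 - 4 V$ ($y{\left(M,V \right)} = V \left(-4\right) + 6 = - 4 V + 6 = 6 - 4 V$)
$o = -10$ ($o = -10 + 0 = -10$)
$\left(y{\left(0,-2 \right)} + o\right)^{2} = \left(\left(6 - -8\right) - 10\right)^{2} = \left(\left(6 + 8\right) - 10\right)^{2} = \left(14 - 10\right)^{2} = 4^{2} = 16$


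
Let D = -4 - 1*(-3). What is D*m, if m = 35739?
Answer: -35739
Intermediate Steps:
D = -1 (D = -4 + 3 = -1)
D*m = -1*35739 = -35739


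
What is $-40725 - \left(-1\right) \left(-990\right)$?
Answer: $-41715$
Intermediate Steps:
$-40725 - \left(-1\right) \left(-990\right) = -40725 - 990 = -41715$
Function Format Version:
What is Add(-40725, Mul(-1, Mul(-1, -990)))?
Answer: -41715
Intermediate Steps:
Add(-40725, Mul(-1, Mul(-1, -990))) = Add(-40725, Mul(-1, 990)) = Add(-40725, -990) = -41715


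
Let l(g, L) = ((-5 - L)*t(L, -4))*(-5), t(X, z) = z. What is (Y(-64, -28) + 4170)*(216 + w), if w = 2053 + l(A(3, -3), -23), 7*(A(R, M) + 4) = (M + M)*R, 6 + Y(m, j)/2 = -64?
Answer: 10594870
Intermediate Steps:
Y(m, j) = -140 (Y(m, j) = -12 + 2*(-64) = -12 - 128 = -140)
A(R, M) = -4 + 2*M*R/7 (A(R, M) = -4 + ((M + M)*R)/7 = -4 + ((2*M)*R)/7 = -4 + (2*M*R)/7 = -4 + 2*M*R/7)
l(g, L) = -100 - 20*L (l(g, L) = ((-5 - L)*(-4))*(-5) = (20 + 4*L)*(-5) = -100 - 20*L)
w = 2413 (w = 2053 + (-100 - 20*(-23)) = 2053 + (-100 + 460) = 2053 + 360 = 2413)
(Y(-64, -28) + 4170)*(216 + w) = (-140 + 4170)*(216 + 2413) = 4030*2629 = 10594870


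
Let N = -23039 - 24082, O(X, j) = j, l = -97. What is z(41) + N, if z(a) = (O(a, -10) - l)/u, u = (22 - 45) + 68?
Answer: -706786/15 ≈ -47119.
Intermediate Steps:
u = 45 (u = -23 + 68 = 45)
N = -47121
z(a) = 29/15 (z(a) = (-10 - 1*(-97))/45 = (-10 + 97)*(1/45) = 87*(1/45) = 29/15)
z(41) + N = 29/15 - 47121 = -706786/15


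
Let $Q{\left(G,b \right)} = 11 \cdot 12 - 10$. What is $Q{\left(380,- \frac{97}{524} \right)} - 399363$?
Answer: $-399241$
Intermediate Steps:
$Q{\left(G,b \right)} = 122$ ($Q{\left(G,b \right)} = 132 - 10 = 122$)
$Q{\left(380,- \frac{97}{524} \right)} - 399363 = 122 - 399363 = -399241$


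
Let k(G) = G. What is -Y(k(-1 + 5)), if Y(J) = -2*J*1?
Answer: 8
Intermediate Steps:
Y(J) = -2*J
-Y(k(-1 + 5)) = -(-2)*(-1 + 5) = -(-2)*4 = -1*(-8) = 8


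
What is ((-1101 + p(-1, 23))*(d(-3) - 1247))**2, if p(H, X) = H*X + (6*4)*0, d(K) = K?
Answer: 1974025000000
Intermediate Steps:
p(H, X) = H*X (p(H, X) = H*X + 24*0 = H*X + 0 = H*X)
((-1101 + p(-1, 23))*(d(-3) - 1247))**2 = ((-1101 - 1*23)*(-3 - 1247))**2 = ((-1101 - 23)*(-1250))**2 = (-1124*(-1250))**2 = 1405000**2 = 1974025000000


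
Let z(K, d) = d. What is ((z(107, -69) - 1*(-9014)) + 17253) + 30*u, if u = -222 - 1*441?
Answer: 6308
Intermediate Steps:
u = -663 (u = -222 - 441 = -663)
((z(107, -69) - 1*(-9014)) + 17253) + 30*u = ((-69 - 1*(-9014)) + 17253) + 30*(-663) = ((-69 + 9014) + 17253) - 19890 = (8945 + 17253) - 19890 = 26198 - 19890 = 6308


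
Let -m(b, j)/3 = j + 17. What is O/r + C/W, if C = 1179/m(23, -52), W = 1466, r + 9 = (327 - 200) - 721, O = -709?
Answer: 36615769/30939930 ≈ 1.1834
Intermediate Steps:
r = -603 (r = -9 + ((327 - 200) - 721) = -9 + (127 - 721) = -9 - 594 = -603)
m(b, j) = -51 - 3*j (m(b, j) = -3*(j + 17) = -3*(17 + j) = -51 - 3*j)
C = 393/35 (C = 1179/(-51 - 3*(-52)) = 1179/(-51 + 156) = 1179/105 = 1179*(1/105) = 393/35 ≈ 11.229)
O/r + C/W = -709/(-603) + (393/35)/1466 = -709*(-1/603) + (393/35)*(1/1466) = 709/603 + 393/51310 = 36615769/30939930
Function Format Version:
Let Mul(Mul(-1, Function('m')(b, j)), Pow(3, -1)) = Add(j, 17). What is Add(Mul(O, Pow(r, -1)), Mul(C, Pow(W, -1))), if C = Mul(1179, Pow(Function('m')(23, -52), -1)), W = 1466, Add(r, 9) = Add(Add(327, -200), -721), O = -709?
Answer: Rational(36615769, 30939930) ≈ 1.1834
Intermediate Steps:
r = -603 (r = Add(-9, Add(Add(327, -200), -721)) = Add(-9, Add(127, -721)) = Add(-9, -594) = -603)
Function('m')(b, j) = Add(-51, Mul(-3, j)) (Function('m')(b, j) = Mul(-3, Add(j, 17)) = Mul(-3, Add(17, j)) = Add(-51, Mul(-3, j)))
C = Rational(393, 35) (C = Mul(1179, Pow(Add(-51, Mul(-3, -52)), -1)) = Mul(1179, Pow(Add(-51, 156), -1)) = Mul(1179, Pow(105, -1)) = Mul(1179, Rational(1, 105)) = Rational(393, 35) ≈ 11.229)
Add(Mul(O, Pow(r, -1)), Mul(C, Pow(W, -1))) = Add(Mul(-709, Pow(-603, -1)), Mul(Rational(393, 35), Pow(1466, -1))) = Add(Mul(-709, Rational(-1, 603)), Mul(Rational(393, 35), Rational(1, 1466))) = Add(Rational(709, 603), Rational(393, 51310)) = Rational(36615769, 30939930)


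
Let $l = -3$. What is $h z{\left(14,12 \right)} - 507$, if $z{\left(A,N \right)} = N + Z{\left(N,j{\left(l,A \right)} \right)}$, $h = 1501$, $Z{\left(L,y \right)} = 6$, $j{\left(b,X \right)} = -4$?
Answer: $26511$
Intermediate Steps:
$z{\left(A,N \right)} = 6 + N$ ($z{\left(A,N \right)} = N + 6 = 6 + N$)
$h z{\left(14,12 \right)} - 507 = 1501 \left(6 + 12\right) - 507 = 1501 \cdot 18 - 507 = 27018 - 507 = 26511$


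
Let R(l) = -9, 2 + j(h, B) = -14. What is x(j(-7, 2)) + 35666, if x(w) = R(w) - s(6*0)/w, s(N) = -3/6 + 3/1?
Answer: 1141029/32 ≈ 35657.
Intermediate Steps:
j(h, B) = -16 (j(h, B) = -2 - 14 = -16)
s(N) = 5/2 (s(N) = -3*1/6 + 3*1 = -1/2 + 3 = 5/2)
x(w) = -9 - 5/(2*w)
x(j(-7, 2)) + 35666 = (-9 - 5/2/(-16)) + 35666 = (-9 - 5/2*(-1/16)) + 35666 = (-9 + 5/32) + 35666 = -283/32 + 35666 = 1141029/32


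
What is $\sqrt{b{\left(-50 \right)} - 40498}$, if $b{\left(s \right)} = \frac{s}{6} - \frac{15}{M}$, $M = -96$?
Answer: $\frac{i \sqrt{23331558}}{24} \approx 201.26 i$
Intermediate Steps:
$b{\left(s \right)} = \frac{5}{32} + \frac{s}{6}$ ($b{\left(s \right)} = \frac{s}{6} - \frac{15}{-96} = s \frac{1}{6} - - \frac{5}{32} = \frac{s}{6} + \frac{5}{32} = \frac{5}{32} + \frac{s}{6}$)
$\sqrt{b{\left(-50 \right)} - 40498} = \sqrt{\left(\frac{5}{32} + \frac{1}{6} \left(-50\right)\right) - 40498} = \sqrt{\left(\frac{5}{32} - \frac{25}{3}\right) - 40498} = \sqrt{- \frac{785}{96} - 40498} = \sqrt{- \frac{3888593}{96}} = \frac{i \sqrt{23331558}}{24}$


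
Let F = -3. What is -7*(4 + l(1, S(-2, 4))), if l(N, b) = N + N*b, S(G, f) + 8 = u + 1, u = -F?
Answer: -7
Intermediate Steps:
u = 3 (u = -1*(-3) = 3)
S(G, f) = -4 (S(G, f) = -8 + (3 + 1) = -8 + 4 = -4)
-7*(4 + l(1, S(-2, 4))) = -7*(4 + 1*(1 - 4)) = -7*(4 + 1*(-3)) = -7*(4 - 3) = -7*1 = -7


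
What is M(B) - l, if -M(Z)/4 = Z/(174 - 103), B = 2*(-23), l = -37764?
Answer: 2681428/71 ≈ 37767.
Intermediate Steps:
B = -46
M(Z) = -4*Z/71 (M(Z) = -4*Z/(174 - 103) = -4*Z/71)
M(B) - l = -4/71*(-46) - 1*(-37764) = 184/71 + 37764 = 2681428/71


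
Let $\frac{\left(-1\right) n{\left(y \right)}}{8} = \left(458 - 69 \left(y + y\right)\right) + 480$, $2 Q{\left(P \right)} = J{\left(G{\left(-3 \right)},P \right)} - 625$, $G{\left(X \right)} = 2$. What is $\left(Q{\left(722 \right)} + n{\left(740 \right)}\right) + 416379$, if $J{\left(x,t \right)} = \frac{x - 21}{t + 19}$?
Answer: $\frac{47795377}{39} \approx 1.2255 \cdot 10^{6}$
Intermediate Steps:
$J{\left(x,t \right)} = \frac{-21 + x}{19 + t}$
$Q{\left(P \right)} = - \frac{625}{2} - \frac{19}{2 \left(19 + P\right)}$ ($Q{\left(P \right)} = \frac{\frac{-21 + 2}{19 + P} - 625}{2} = \frac{\frac{1}{19 + P} \left(-19\right) - 625}{2} = \frac{- \frac{19}{19 + P} - 625}{2} = \frac{-625 - \frac{19}{19 + P}}{2} = - \frac{625}{2} - \frac{19}{2 \left(19 + P\right)}$)
$n{\left(y \right)} = -7504 + 1104 y$ ($n{\left(y \right)} = - 8 \left(\left(458 - 69 \left(y + y\right)\right) + 480\right) = - 8 \left(\left(458 - 69 \cdot 2 y\right) + 480\right) = - 8 \left(\left(458 - 138 y\right) + 480\right) = - 8 \left(938 - 138 y\right) = -7504 + 1104 y$)
$\left(Q{\left(722 \right)} + n{\left(740 \right)}\right) + 416379 = \left(\frac{-11894 - 451250}{2 \left(19 + 722\right)} + \left(-7504 + 1104 \cdot 740\right)\right) + 416379 = \left(\frac{-11894 - 451250}{2 \cdot 741} + \left(-7504 + 816960\right)\right) + 416379 = \left(\frac{1}{2} \cdot \frac{1}{741} \left(-463144\right) + 809456\right) + 416379 = \left(- \frac{12188}{39} + 809456\right) + 416379 = \frac{31556596}{39} + 416379 = \frac{47795377}{39}$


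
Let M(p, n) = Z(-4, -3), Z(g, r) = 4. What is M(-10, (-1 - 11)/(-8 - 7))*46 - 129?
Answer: 55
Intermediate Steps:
M(p, n) = 4
M(-10, (-1 - 11)/(-8 - 7))*46 - 129 = 4*46 - 129 = 184 - 129 = 55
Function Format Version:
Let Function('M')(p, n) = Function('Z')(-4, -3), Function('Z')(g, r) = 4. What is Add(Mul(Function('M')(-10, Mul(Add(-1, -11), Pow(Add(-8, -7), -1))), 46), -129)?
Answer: 55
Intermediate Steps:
Function('M')(p, n) = 4
Add(Mul(Function('M')(-10, Mul(Add(-1, -11), Pow(Add(-8, -7), -1))), 46), -129) = Add(Mul(4, 46), -129) = Add(184, -129) = 55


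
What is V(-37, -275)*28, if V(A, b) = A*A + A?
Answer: 37296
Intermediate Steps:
V(A, b) = A + A² (V(A, b) = A² + A = A + A²)
V(-37, -275)*28 = -37*(1 - 37)*28 = -37*(-36)*28 = 1332*28 = 37296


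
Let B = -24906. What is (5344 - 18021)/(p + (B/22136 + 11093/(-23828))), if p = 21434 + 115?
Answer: -208955231863/355166357218 ≈ -0.58833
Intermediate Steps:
p = 21549
(5344 - 18021)/(p + (B/22136 + 11093/(-23828))) = (5344 - 18021)/(21549 + (-24906/22136 + 11093/(-23828))) = -12677/(21549 + (-24906*1/22136 + 11093*(-1/23828))) = -12677/(21549 + (-12453/11068 - 11093/23828)) = -12677/(21549 - 26219213/16483019) = -12677/355166357218/16483019 = -12677*16483019/355166357218 = -208955231863/355166357218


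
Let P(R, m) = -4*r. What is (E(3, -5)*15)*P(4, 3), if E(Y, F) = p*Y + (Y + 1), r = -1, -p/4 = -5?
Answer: 3840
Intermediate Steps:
p = 20 (p = -4*(-5) = 20)
P(R, m) = 4 (P(R, m) = -4*(-1) = 4)
E(Y, F) = 1 + 21*Y (E(Y, F) = 20*Y + (Y + 1) = 20*Y + (1 + Y) = 1 + 21*Y)
(E(3, -5)*15)*P(4, 3) = ((1 + 21*3)*15)*4 = ((1 + 63)*15)*4 = (64*15)*4 = 960*4 = 3840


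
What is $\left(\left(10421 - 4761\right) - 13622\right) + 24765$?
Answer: $16803$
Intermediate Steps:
$\left(\left(10421 - 4761\right) - 13622\right) + 24765 = \left(5660 - 13622\right) + 24765 = -7962 + 24765 = 16803$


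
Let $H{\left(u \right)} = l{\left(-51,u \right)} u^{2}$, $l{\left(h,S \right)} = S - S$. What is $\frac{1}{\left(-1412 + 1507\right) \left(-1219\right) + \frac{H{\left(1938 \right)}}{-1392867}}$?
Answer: $- \frac{1}{115805} \approx -8.6352 \cdot 10^{-6}$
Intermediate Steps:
$l{\left(h,S \right)} = 0$
$H{\left(u \right)} = 0$ ($H{\left(u \right)} = 0 u^{2} = 0$)
$\frac{1}{\left(-1412 + 1507\right) \left(-1219\right) + \frac{H{\left(1938 \right)}}{-1392867}} = \frac{1}{\left(-1412 + 1507\right) \left(-1219\right) + \frac{0}{-1392867}} = \frac{1}{95 \left(-1219\right) + 0 \left(- \frac{1}{1392867}\right)} = \frac{1}{-115805 + 0} = \frac{1}{-115805} = - \frac{1}{115805}$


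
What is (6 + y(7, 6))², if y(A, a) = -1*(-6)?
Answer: 144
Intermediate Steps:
y(A, a) = 6
(6 + y(7, 6))² = (6 + 6)² = 12² = 144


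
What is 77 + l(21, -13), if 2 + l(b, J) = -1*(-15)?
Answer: 90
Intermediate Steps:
l(b, J) = 13 (l(b, J) = -2 - 1*(-15) = -2 + 15 = 13)
77 + l(21, -13) = 77 + 13 = 90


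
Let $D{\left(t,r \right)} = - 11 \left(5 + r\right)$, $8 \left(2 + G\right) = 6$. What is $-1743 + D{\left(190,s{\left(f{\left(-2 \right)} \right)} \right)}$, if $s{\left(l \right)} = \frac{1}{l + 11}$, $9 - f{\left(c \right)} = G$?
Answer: $- \frac{152874}{85} \approx -1798.5$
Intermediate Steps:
$G = - \frac{5}{4}$ ($G = -2 + \frac{1}{8} \cdot 6 = -2 + \frac{3}{4} = - \frac{5}{4} \approx -1.25$)
$f{\left(c \right)} = \frac{41}{4}$ ($f{\left(c \right)} = 9 - - \frac{5}{4} = 9 + \frac{5}{4} = \frac{41}{4}$)
$s{\left(l \right)} = \frac{1}{11 + l}$
$D{\left(t,r \right)} = -55 - 11 r$
$-1743 + D{\left(190,s{\left(f{\left(-2 \right)} \right)} \right)} = -1743 - \left(55 + \frac{11}{11 + \frac{41}{4}}\right) = -1743 - \left(55 + \frac{11}{\frac{85}{4}}\right) = -1743 - \frac{4719}{85} = - \frac{152874}{85}$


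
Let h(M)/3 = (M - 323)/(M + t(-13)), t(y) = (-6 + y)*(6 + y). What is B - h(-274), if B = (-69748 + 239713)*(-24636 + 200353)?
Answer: 1403689774938/47 ≈ 2.9866e+10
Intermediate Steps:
B = 29865739905 (B = 169965*175717 = 29865739905)
h(M) = 3*(-323 + M)/(133 + M) (h(M) = 3*((M - 323)/(M + (-36 + (-13)²))) = 3*((-323 + M)/(M + (-36 + 169))) = 3*((-323 + M)/(M + 133)) = 3*((-323 + M)/(133 + M)) = 3*(-323 + M)/(133 + M))
B - h(-274) = 29865739905 - 3*(-323 - 274)/(133 - 274) = 29865739905 - 3*(-597)/(-141) = 29865739905 - 3*(-1)*(-597)/141 = 29865739905 - 1*597/47 = 29865739905 - 597/47 = 1403689774938/47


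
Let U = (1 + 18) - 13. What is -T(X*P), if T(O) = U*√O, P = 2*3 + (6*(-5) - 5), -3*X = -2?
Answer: -2*I*√174 ≈ -26.382*I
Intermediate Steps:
X = ⅔ (X = -⅓*(-2) = ⅔ ≈ 0.66667)
U = 6 (U = 19 - 13 = 6)
P = -29 (P = 6 + (-30 - 5) = 6 - 35 = -29)
T(O) = 6*√O
-T(X*P) = -6*√((⅔)*(-29)) = -6*√(-58/3) = -6*I*√174/3 = -2*I*√174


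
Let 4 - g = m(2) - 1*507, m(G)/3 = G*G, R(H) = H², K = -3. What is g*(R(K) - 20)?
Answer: -5489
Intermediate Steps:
m(G) = 3*G² (m(G) = 3*(G*G) = 3*G²)
g = 499 (g = 4 - (3*2² - 1*507) = 4 - (3*4 - 507) = 4 - (12 - 507) = 4 - 1*(-495) = 4 + 495 = 499)
g*(R(K) - 20) = 499*((-3)² - 20) = 499*(9 - 20) = 499*(-11) = -5489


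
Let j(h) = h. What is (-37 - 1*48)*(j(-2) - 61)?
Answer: 5355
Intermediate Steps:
(-37 - 1*48)*(j(-2) - 61) = (-37 - 1*48)*(-2 - 61) = (-37 - 48)*(-63) = -85*(-63) = 5355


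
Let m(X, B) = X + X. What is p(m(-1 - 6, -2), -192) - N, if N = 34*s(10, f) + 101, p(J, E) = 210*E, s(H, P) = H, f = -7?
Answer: -40761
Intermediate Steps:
m(X, B) = 2*X
N = 441 (N = 34*10 + 101 = 340 + 101 = 441)
p(m(-1 - 6, -2), -192) - N = 210*(-192) - 1*441 = -40320 - 441 = -40761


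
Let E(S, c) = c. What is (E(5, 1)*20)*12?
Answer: 240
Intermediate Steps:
(E(5, 1)*20)*12 = (1*20)*12 = 20*12 = 240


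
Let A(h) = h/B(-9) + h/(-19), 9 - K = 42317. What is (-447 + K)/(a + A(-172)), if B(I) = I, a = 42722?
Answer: -7311105/7310278 ≈ -1.0001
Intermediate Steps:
K = -42308 (K = 9 - 1*42317 = 9 - 42317 = -42308)
A(h) = -28*h/171 (A(h) = h/(-9) + h/(-19) = h*(-1/9) + h*(-1/19) = -h/9 - h/19 = -28*h/171)
(-447 + K)/(a + A(-172)) = (-447 - 42308)/(42722 - 28/171*(-172)) = -42755/(42722 + 4816/171) = -42755/7310278/171 = -42755*171/7310278 = -7311105/7310278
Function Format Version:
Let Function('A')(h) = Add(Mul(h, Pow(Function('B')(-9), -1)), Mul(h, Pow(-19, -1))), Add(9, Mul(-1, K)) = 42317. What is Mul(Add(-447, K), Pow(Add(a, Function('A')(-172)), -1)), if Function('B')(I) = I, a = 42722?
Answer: Rational(-7311105, 7310278) ≈ -1.0001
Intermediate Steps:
K = -42308 (K = Add(9, Mul(-1, 42317)) = Add(9, -42317) = -42308)
Function('A')(h) = Mul(Rational(-28, 171), h) (Function('A')(h) = Add(Mul(h, Pow(-9, -1)), Mul(h, Pow(-19, -1))) = Add(Mul(h, Rational(-1, 9)), Mul(h, Rational(-1, 19))) = Add(Mul(Rational(-1, 9), h), Mul(Rational(-1, 19), h)) = Mul(Rational(-28, 171), h))
Mul(Add(-447, K), Pow(Add(a, Function('A')(-172)), -1)) = Mul(Add(-447, -42308), Pow(Add(42722, Mul(Rational(-28, 171), -172)), -1)) = Mul(-42755, Pow(Add(42722, Rational(4816, 171)), -1)) = Mul(-42755, Pow(Rational(7310278, 171), -1)) = Mul(-42755, Rational(171, 7310278)) = Rational(-7311105, 7310278)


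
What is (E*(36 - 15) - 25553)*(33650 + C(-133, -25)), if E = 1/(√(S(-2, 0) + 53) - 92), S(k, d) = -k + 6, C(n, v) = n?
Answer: -2398965767649/2801 - 234619*√61/2801 ≈ -8.5647e+8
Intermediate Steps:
S(k, d) = 6 - k
E = 1/(-92 + √61) (E = 1/(√((6 - 1*(-2)) + 53) - 92) = 1/(√((6 + 2) + 53) - 92) = 1/(√(8 + 53) - 92) = 1/(√61 - 92) = 1/(-92 + √61) ≈ -0.011878)
(E*(36 - 15) - 25553)*(33650 + C(-133, -25)) = ((-92/8403 - √61/8403)*(36 - 15) - 25553)*(33650 - 133) = ((-92/8403 - √61/8403)*21 - 25553)*33517 = ((-644/2801 - 7*√61/2801) - 25553)*33517 = (-71574597/2801 - 7*√61/2801)*33517 = -2398965767649/2801 - 234619*√61/2801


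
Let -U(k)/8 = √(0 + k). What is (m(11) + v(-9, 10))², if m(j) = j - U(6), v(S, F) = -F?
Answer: 385 + 16*√6 ≈ 424.19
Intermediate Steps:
U(k) = -8*√k (U(k) = -8*√(0 + k) = -8*√k)
m(j) = j + 8*√6 (m(j) = j - (-8)*√6 = j + 8*√6)
(m(11) + v(-9, 10))² = ((11 + 8*√6) - 1*10)² = ((11 + 8*√6) - 10)² = (1 + 8*√6)²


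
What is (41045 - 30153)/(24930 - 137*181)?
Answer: 1556/19 ≈ 81.895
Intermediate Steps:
(41045 - 30153)/(24930 - 137*181) = 10892/(24930 - 24797) = 10892/133 = 10892*(1/133) = 1556/19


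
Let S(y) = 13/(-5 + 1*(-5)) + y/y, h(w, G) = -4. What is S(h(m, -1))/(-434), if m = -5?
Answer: 3/4340 ≈ 0.00069124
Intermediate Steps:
S(y) = -3/10 (S(y) = 13/(-5 - 5) + 1 = 13/(-10) + 1 = 13*(-⅒) + 1 = -13/10 + 1 = -3/10)
S(h(m, -1))/(-434) = -3/10/(-434) = -3/10*(-1/434) = 3/4340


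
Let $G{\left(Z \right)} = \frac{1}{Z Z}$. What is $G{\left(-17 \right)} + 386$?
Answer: $\frac{111555}{289} \approx 386.0$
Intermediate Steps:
$G{\left(Z \right)} = \frac{1}{Z^{2}}$
$G{\left(-17 \right)} + 386 = \frac{1}{289} + 386 = \frac{111555}{289}$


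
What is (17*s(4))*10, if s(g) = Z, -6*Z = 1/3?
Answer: -85/9 ≈ -9.4444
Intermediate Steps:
Z = -1/18 (Z = -1/(6*3) = -1/6*1/3 = -1/18 ≈ -0.055556)
s(g) = -1/18
(17*s(4))*10 = (17*(-1/18))*10 = -17/18*10 = -85/9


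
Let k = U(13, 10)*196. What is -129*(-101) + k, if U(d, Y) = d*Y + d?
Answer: 41057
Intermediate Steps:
U(d, Y) = d + Y*d (U(d, Y) = Y*d + d = d + Y*d)
k = 28028 (k = (13*(1 + 10))*196 = (13*11)*196 = 143*196 = 28028)
-129*(-101) + k = -129*(-101) + 28028 = 13029 + 28028 = 41057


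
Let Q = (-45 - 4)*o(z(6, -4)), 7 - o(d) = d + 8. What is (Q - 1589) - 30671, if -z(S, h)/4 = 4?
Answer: -32995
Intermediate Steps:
z(S, h) = -16 (z(S, h) = -4*4 = -16)
o(d) = -1 - d (o(d) = 7 - (d + 8) = 7 - (8 + d) = 7 + (-8 - d) = -1 - d)
Q = -735 (Q = (-45 - 4)*(-1 - 1*(-16)) = -49*(-1 + 16) = -49*15 = -735)
(Q - 1589) - 30671 = (-735 - 1589) - 30671 = -2324 - 30671 = -32995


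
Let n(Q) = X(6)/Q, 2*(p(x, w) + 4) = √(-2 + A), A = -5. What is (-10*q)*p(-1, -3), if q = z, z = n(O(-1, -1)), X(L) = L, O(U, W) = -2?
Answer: -120 + 15*I*√7 ≈ -120.0 + 39.686*I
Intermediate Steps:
p(x, w) = -4 + I*√7/2 (p(x, w) = -4 + √(-2 - 5)/2 = -4 + √(-7)/2 = -4 + (I*√7)/2 = -4 + I*√7/2)
n(Q) = 6/Q
z = -3 (z = 6/(-2) = 6*(-½) = -3)
q = -3
(-10*q)*p(-1, -3) = (-10*(-3))*(-4 + I*√7/2) = 30*(-4 + I*√7/2) = -120 + 15*I*√7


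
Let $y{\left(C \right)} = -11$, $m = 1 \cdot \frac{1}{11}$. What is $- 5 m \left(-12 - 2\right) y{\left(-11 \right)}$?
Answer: $-70$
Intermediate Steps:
$m = \frac{1}{11}$ ($m = 1 \cdot \frac{1}{11} = \frac{1}{11} \approx 0.090909$)
$- 5 m \left(-12 - 2\right) y{\left(-11 \right)} = \left(-5\right) \frac{1}{11} \left(-12 - 2\right) \left(-11\right) = - \frac{5 \left(-12 - 2\right)}{11} \left(-11\right) = \left(- \frac{5}{11}\right) \left(-14\right) \left(-11\right) = \frac{70}{11} \left(-11\right) = -70$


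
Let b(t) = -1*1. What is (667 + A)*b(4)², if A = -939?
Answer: -272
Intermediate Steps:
b(t) = -1
(667 + A)*b(4)² = (667 - 939)*(-1)² = -272*1 = -272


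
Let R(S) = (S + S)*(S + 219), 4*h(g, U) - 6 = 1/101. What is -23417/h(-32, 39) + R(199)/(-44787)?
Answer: -423806963264/27185709 ≈ -15589.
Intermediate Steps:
h(g, U) = 607/404 (h(g, U) = 3/2 + (¼)/101 = 3/2 + (¼)*(1/101) = 3/2 + 1/404 = 607/404)
R(S) = 2*S*(219 + S) (R(S) = (2*S)*(219 + S) = 2*S*(219 + S))
-23417/h(-32, 39) + R(199)/(-44787) = -23417/607/404 + (2*199*(219 + 199))/(-44787) = -23417*404/607 + (2*199*418)*(-1/44787) = -9460468/607 + 166364*(-1/44787) = -9460468/607 - 166364/44787 = -423806963264/27185709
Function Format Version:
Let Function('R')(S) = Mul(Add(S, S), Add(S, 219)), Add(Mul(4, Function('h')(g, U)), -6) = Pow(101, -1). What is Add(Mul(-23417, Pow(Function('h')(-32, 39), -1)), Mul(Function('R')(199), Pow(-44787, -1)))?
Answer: Rational(-423806963264, 27185709) ≈ -15589.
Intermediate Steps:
Function('h')(g, U) = Rational(607, 404) (Function('h')(g, U) = Add(Rational(3, 2), Mul(Rational(1, 4), Pow(101, -1))) = Add(Rational(3, 2), Mul(Rational(1, 4), Rational(1, 101))) = Add(Rational(3, 2), Rational(1, 404)) = Rational(607, 404))
Function('R')(S) = Mul(2, S, Add(219, S)) (Function('R')(S) = Mul(Mul(2, S), Add(219, S)) = Mul(2, S, Add(219, S)))
Add(Mul(-23417, Pow(Function('h')(-32, 39), -1)), Mul(Function('R')(199), Pow(-44787, -1))) = Add(Mul(-23417, Pow(Rational(607, 404), -1)), Mul(Mul(2, 199, Add(219, 199)), Pow(-44787, -1))) = Add(Mul(-23417, Rational(404, 607)), Mul(Mul(2, 199, 418), Rational(-1, 44787))) = Add(Rational(-9460468, 607), Mul(166364, Rational(-1, 44787))) = Add(Rational(-9460468, 607), Rational(-166364, 44787)) = Rational(-423806963264, 27185709)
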